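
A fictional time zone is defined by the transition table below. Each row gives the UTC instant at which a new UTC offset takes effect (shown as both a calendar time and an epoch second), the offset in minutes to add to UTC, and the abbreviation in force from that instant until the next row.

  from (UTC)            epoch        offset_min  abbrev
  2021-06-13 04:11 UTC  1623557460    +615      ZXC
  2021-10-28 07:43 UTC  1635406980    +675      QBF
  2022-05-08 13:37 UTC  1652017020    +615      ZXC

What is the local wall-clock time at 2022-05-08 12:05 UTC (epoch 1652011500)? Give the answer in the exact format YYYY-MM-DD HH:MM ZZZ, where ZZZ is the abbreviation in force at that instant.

Query: 2022-05-08 12:05 UTC
Rule 2/3 (QBF, +11:15): 2021-10-28 07:43 UTC ≤ query < 2022-05-08 13:37 UTC
12·60 + 5 + 675 = 1400 min
1400 = 0·1440 + 1400; 1400 = 23·60 + 20 → 23:20, same day
→ 2022-05-08 23:20 QBF

2022-05-08 23:20 QBF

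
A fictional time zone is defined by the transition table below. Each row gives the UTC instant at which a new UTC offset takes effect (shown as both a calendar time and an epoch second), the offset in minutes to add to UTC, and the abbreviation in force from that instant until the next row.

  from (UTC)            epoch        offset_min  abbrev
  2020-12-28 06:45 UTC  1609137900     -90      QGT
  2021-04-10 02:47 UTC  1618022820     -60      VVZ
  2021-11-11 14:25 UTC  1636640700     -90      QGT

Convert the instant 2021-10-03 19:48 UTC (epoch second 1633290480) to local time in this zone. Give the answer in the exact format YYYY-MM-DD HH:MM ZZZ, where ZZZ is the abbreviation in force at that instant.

Query: 2021-10-03 19:48 UTC
Rule 2/3 (VVZ, -01:00): 2021-04-10 02:47 UTC ≤ query < 2021-11-11 14:25 UTC
19·60 + 48 - 60 = 1128 min
1128 = 0·1440 + 1128; 1128 = 18·60 + 48 → 18:48, same day
→ 2021-10-03 18:48 VVZ

2021-10-03 18:48 VVZ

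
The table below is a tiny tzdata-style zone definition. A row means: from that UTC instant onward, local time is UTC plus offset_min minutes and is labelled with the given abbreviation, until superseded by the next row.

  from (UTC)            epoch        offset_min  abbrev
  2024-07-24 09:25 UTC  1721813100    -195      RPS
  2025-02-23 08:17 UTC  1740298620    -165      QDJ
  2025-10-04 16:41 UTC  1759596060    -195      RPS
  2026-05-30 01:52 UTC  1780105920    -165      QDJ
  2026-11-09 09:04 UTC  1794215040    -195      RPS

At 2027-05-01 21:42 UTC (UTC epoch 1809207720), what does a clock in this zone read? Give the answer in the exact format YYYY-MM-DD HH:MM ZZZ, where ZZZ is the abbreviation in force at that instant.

Query: 2027-05-01 21:42 UTC
Rule 5/5 (RPS, -03:15): 2026-11-09 09:04 UTC ≤ query < +∞
21·60 + 42 - 195 = 1107 min
1107 = 0·1440 + 1107; 1107 = 18·60 + 27 → 18:27, same day
→ 2027-05-01 18:27 RPS

2027-05-01 18:27 RPS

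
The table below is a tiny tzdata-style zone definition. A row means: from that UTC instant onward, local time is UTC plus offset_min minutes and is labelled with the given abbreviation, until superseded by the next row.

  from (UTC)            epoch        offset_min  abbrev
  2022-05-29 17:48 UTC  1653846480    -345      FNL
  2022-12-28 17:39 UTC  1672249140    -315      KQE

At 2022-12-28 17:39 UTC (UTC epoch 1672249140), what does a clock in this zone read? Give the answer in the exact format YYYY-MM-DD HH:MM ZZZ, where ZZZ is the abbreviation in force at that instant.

2022-12-28 12:24 KQE

Query: 2022-12-28 17:39 UTC
Rule 2/2 (KQE, -05:15): 2022-12-28 17:39 UTC ≤ query < +∞
17·60 + 39 - 315 = 744 min
744 = 0·1440 + 744; 744 = 12·60 + 24 → 12:24, same day
→ 2022-12-28 12:24 KQE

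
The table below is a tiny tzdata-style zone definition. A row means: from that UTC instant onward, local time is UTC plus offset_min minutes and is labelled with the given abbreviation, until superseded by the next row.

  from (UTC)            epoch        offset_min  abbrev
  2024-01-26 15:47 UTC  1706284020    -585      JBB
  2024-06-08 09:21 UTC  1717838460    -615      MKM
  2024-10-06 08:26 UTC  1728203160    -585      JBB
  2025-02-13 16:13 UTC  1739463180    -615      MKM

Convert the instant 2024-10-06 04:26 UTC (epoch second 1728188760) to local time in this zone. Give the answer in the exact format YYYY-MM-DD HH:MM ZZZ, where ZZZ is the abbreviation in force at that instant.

2024-10-05 18:11 MKM

Query: 2024-10-06 04:26 UTC
Rule 2/4 (MKM, -10:15): 2024-06-08 09:21 UTC ≤ query < 2024-10-06 08:26 UTC
4·60 + 26 - 615 = -349 min
-349 = -1·1440 + 1091; 1091 = 18·60 + 11 → 18:11, 2024-10-06 - 1 day = 2024-10-05
→ 2024-10-05 18:11 MKM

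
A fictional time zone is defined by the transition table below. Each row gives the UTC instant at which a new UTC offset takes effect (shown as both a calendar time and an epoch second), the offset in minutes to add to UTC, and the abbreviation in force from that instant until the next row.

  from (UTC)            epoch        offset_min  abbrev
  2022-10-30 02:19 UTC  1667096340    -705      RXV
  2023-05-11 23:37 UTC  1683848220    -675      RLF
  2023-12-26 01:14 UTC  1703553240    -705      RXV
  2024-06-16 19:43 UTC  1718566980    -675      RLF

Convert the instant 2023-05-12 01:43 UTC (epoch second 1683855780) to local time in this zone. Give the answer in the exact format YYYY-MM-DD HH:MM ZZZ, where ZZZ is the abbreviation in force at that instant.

Query: 2023-05-12 01:43 UTC
Rule 2/4 (RLF, -11:15): 2023-05-11 23:37 UTC ≤ query < 2023-12-26 01:14 UTC
1·60 + 43 - 675 = -572 min
-572 = -1·1440 + 868; 868 = 14·60 + 28 → 14:28, 2023-05-12 - 1 day = 2023-05-11
→ 2023-05-11 14:28 RLF

2023-05-11 14:28 RLF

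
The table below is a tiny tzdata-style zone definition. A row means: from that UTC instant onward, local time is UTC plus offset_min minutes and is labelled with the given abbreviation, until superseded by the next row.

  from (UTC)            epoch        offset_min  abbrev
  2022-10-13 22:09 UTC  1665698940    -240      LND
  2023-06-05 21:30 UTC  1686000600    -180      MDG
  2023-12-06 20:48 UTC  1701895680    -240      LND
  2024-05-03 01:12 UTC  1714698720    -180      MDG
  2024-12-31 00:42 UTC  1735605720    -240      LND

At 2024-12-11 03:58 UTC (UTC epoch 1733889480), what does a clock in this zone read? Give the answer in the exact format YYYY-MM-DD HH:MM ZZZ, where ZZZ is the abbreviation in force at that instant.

Query: 2024-12-11 03:58 UTC
Rule 4/5 (MDG, -03:00): 2024-05-03 01:12 UTC ≤ query < 2024-12-31 00:42 UTC
3·60 + 58 - 180 = 58 min
58 = 0·1440 + 58; 58 = 0·60 + 58 → 00:58, same day
→ 2024-12-11 00:58 MDG

2024-12-11 00:58 MDG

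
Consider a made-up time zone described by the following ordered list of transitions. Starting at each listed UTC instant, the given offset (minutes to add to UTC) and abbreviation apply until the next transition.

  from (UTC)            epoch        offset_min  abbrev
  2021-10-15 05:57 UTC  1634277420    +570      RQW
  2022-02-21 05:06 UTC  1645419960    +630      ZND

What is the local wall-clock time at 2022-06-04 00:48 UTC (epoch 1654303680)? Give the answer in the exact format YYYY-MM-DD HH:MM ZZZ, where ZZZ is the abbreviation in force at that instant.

2022-06-04 11:18 ZND

Query: 2022-06-04 00:48 UTC
Rule 2/2 (ZND, +10:30): 2022-02-21 05:06 UTC ≤ query < +∞
0·60 + 48 + 630 = 678 min
678 = 0·1440 + 678; 678 = 11·60 + 18 → 11:18, same day
→ 2022-06-04 11:18 ZND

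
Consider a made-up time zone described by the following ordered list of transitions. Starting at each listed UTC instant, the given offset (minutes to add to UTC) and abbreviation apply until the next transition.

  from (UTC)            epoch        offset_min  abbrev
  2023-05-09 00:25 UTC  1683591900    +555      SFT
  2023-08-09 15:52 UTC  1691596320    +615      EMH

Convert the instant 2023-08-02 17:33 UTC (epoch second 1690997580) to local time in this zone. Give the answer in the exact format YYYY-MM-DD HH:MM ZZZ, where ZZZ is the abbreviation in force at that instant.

Query: 2023-08-02 17:33 UTC
Rule 1/2 (SFT, +09:15): 2023-05-09 00:25 UTC ≤ query < 2023-08-09 15:52 UTC
17·60 + 33 + 555 = 1608 min
1608 = 1·1440 + 168; 168 = 2·60 + 48 → 02:48, 2023-08-02 + 1 day = 2023-08-03
→ 2023-08-03 02:48 SFT

2023-08-03 02:48 SFT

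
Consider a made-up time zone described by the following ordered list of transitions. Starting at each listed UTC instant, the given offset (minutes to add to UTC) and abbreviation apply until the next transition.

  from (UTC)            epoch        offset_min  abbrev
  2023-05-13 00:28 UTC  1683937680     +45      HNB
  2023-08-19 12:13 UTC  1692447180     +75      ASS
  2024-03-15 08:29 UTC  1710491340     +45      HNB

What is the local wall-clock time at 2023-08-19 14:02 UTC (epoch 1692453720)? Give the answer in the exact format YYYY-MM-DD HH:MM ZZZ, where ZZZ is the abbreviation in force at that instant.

2023-08-19 15:17 ASS

Query: 2023-08-19 14:02 UTC
Rule 2/3 (ASS, +01:15): 2023-08-19 12:13 UTC ≤ query < 2024-03-15 08:29 UTC
14·60 + 2 + 75 = 917 min
917 = 0·1440 + 917; 917 = 15·60 + 17 → 15:17, same day
→ 2023-08-19 15:17 ASS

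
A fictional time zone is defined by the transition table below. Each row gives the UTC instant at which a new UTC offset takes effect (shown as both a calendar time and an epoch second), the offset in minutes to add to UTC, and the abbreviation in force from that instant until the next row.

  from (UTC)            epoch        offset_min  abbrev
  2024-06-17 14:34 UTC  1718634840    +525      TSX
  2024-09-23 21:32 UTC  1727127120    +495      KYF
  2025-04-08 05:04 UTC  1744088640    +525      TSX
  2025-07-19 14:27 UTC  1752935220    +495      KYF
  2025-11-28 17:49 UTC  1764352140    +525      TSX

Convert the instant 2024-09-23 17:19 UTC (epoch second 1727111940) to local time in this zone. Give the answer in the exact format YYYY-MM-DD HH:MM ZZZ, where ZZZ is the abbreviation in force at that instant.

2024-09-24 02:04 TSX

Query: 2024-09-23 17:19 UTC
Rule 1/5 (TSX, +08:45): 2024-06-17 14:34 UTC ≤ query < 2024-09-23 21:32 UTC
17·60 + 19 + 525 = 1564 min
1564 = 1·1440 + 124; 124 = 2·60 + 4 → 02:04, 2024-09-23 + 1 day = 2024-09-24
→ 2024-09-24 02:04 TSX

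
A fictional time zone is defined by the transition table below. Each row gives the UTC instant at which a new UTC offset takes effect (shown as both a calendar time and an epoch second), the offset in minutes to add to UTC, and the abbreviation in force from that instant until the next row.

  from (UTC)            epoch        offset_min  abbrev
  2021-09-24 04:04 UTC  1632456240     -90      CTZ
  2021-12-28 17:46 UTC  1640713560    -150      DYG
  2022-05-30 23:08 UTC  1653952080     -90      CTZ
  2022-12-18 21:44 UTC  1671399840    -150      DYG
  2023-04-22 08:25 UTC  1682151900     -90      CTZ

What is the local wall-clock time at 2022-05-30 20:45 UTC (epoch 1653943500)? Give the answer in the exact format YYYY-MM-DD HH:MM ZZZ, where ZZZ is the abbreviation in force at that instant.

Query: 2022-05-30 20:45 UTC
Rule 2/5 (DYG, -02:30): 2021-12-28 17:46 UTC ≤ query < 2022-05-30 23:08 UTC
20·60 + 45 - 150 = 1095 min
1095 = 0·1440 + 1095; 1095 = 18·60 + 15 → 18:15, same day
→ 2022-05-30 18:15 DYG

2022-05-30 18:15 DYG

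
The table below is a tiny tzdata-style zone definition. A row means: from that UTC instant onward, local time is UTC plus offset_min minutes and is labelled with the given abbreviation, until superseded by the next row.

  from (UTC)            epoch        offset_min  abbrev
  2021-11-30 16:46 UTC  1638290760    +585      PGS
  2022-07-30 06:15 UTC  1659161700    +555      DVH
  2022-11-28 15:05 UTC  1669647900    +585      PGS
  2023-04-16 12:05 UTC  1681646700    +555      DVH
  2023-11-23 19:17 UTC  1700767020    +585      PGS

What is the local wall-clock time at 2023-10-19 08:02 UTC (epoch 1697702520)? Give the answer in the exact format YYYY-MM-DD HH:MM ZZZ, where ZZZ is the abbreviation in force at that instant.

Query: 2023-10-19 08:02 UTC
Rule 4/5 (DVH, +09:15): 2023-04-16 12:05 UTC ≤ query < 2023-11-23 19:17 UTC
8·60 + 2 + 555 = 1037 min
1037 = 0·1440 + 1037; 1037 = 17·60 + 17 → 17:17, same day
→ 2023-10-19 17:17 DVH

2023-10-19 17:17 DVH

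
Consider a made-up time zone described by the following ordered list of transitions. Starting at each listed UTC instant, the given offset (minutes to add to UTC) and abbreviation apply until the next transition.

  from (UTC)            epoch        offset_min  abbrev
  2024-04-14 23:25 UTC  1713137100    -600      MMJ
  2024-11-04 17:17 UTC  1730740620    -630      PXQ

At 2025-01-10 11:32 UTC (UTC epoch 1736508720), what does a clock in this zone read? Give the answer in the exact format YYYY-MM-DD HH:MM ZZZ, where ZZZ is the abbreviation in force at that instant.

2025-01-10 01:02 PXQ

Query: 2025-01-10 11:32 UTC
Rule 2/2 (PXQ, -10:30): 2024-11-04 17:17 UTC ≤ query < +∞
11·60 + 32 - 630 = 62 min
62 = 0·1440 + 62; 62 = 1·60 + 2 → 01:02, same day
→ 2025-01-10 01:02 PXQ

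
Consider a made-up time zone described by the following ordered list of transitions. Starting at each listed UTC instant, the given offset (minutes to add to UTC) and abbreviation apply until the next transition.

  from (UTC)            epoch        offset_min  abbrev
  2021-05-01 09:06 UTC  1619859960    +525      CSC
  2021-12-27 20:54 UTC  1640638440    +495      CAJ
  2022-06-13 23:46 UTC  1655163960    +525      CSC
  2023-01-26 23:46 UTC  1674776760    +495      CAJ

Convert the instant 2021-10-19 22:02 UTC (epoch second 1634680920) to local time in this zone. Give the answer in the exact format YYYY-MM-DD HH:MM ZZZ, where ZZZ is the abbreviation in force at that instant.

Query: 2021-10-19 22:02 UTC
Rule 1/4 (CSC, +08:45): 2021-05-01 09:06 UTC ≤ query < 2021-12-27 20:54 UTC
22·60 + 2 + 525 = 1847 min
1847 = 1·1440 + 407; 407 = 6·60 + 47 → 06:47, 2021-10-19 + 1 day = 2021-10-20
→ 2021-10-20 06:47 CSC

2021-10-20 06:47 CSC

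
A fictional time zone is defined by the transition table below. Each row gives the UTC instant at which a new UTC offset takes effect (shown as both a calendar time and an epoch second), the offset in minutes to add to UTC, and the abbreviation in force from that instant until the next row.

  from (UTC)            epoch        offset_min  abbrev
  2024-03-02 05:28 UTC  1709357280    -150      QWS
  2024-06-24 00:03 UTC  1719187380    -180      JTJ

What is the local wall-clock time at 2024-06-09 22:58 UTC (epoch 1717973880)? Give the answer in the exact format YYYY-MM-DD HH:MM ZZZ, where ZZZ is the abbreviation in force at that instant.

Query: 2024-06-09 22:58 UTC
Rule 1/2 (QWS, -02:30): 2024-03-02 05:28 UTC ≤ query < 2024-06-24 00:03 UTC
22·60 + 58 - 150 = 1228 min
1228 = 0·1440 + 1228; 1228 = 20·60 + 28 → 20:28, same day
→ 2024-06-09 20:28 QWS

2024-06-09 20:28 QWS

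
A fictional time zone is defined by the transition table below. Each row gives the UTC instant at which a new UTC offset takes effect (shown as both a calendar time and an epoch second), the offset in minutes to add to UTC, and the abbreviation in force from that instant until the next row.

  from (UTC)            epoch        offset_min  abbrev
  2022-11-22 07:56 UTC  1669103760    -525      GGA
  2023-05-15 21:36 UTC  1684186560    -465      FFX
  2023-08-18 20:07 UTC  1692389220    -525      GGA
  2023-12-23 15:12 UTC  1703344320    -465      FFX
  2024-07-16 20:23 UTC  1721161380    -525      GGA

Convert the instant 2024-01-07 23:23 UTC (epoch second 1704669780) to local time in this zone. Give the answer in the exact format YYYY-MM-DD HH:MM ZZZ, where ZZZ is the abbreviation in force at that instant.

Query: 2024-01-07 23:23 UTC
Rule 4/5 (FFX, -07:45): 2023-12-23 15:12 UTC ≤ query < 2024-07-16 20:23 UTC
23·60 + 23 - 465 = 938 min
938 = 0·1440 + 938; 938 = 15·60 + 38 → 15:38, same day
→ 2024-01-07 15:38 FFX

2024-01-07 15:38 FFX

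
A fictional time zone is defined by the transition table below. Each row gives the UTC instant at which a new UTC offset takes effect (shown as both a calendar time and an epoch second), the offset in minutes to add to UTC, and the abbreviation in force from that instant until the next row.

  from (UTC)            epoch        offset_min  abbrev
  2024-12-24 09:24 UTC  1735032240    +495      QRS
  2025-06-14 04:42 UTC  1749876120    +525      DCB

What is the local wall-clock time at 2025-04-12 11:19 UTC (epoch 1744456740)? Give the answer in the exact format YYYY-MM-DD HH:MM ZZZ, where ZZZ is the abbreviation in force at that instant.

Query: 2025-04-12 11:19 UTC
Rule 1/2 (QRS, +08:15): 2024-12-24 09:24 UTC ≤ query < 2025-06-14 04:42 UTC
11·60 + 19 + 495 = 1174 min
1174 = 0·1440 + 1174; 1174 = 19·60 + 34 → 19:34, same day
→ 2025-04-12 19:34 QRS

2025-04-12 19:34 QRS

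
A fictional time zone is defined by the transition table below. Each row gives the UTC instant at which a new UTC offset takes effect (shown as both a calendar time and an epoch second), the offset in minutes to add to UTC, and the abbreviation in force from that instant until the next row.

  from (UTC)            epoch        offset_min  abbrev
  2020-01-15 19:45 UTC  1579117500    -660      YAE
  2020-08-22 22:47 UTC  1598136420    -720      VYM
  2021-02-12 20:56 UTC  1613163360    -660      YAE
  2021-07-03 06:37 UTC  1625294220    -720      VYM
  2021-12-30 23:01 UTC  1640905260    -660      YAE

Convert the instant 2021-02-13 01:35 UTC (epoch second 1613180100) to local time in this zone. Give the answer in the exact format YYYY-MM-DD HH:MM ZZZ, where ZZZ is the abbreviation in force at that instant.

Query: 2021-02-13 01:35 UTC
Rule 3/5 (YAE, -11:00): 2021-02-12 20:56 UTC ≤ query < 2021-07-03 06:37 UTC
1·60 + 35 - 660 = -565 min
-565 = -1·1440 + 875; 875 = 14·60 + 35 → 14:35, 2021-02-13 - 1 day = 2021-02-12
→ 2021-02-12 14:35 YAE

2021-02-12 14:35 YAE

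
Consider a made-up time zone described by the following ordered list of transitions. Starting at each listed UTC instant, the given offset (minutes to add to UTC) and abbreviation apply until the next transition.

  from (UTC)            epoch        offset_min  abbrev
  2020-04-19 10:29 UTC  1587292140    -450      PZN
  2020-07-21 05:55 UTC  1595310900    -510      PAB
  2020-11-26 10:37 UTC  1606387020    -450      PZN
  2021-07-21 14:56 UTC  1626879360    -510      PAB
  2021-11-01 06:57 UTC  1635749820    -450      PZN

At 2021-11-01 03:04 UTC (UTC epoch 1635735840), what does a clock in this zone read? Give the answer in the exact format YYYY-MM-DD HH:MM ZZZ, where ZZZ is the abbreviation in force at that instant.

2021-10-31 18:34 PAB

Query: 2021-11-01 03:04 UTC
Rule 4/5 (PAB, -08:30): 2021-07-21 14:56 UTC ≤ query < 2021-11-01 06:57 UTC
3·60 + 4 - 510 = -326 min
-326 = -1·1440 + 1114; 1114 = 18·60 + 34 → 18:34, 2021-11-01 - 1 day = 2021-10-31
→ 2021-10-31 18:34 PAB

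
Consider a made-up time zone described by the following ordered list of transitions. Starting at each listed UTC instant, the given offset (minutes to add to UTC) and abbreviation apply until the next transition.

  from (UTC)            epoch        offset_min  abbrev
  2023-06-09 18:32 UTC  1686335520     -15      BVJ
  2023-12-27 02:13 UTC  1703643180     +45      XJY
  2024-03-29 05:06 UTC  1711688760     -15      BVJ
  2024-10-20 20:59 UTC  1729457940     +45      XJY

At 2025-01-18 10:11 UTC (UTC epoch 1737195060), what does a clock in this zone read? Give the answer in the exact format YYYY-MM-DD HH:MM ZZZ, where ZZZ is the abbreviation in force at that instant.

Query: 2025-01-18 10:11 UTC
Rule 4/4 (XJY, +00:45): 2024-10-20 20:59 UTC ≤ query < +∞
10·60 + 11 + 45 = 656 min
656 = 0·1440 + 656; 656 = 10·60 + 56 → 10:56, same day
→ 2025-01-18 10:56 XJY

2025-01-18 10:56 XJY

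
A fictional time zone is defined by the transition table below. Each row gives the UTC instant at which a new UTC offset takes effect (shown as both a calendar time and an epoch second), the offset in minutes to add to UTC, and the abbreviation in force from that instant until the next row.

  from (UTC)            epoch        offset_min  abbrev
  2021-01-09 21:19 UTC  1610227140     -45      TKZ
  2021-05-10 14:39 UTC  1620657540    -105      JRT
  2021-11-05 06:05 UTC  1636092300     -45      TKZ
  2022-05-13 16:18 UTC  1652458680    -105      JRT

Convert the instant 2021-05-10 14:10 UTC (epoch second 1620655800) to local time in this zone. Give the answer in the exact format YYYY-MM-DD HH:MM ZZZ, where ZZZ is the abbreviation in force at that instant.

2021-05-10 13:25 TKZ

Query: 2021-05-10 14:10 UTC
Rule 1/4 (TKZ, -00:45): 2021-01-09 21:19 UTC ≤ query < 2021-05-10 14:39 UTC
14·60 + 10 - 45 = 805 min
805 = 0·1440 + 805; 805 = 13·60 + 25 → 13:25, same day
→ 2021-05-10 13:25 TKZ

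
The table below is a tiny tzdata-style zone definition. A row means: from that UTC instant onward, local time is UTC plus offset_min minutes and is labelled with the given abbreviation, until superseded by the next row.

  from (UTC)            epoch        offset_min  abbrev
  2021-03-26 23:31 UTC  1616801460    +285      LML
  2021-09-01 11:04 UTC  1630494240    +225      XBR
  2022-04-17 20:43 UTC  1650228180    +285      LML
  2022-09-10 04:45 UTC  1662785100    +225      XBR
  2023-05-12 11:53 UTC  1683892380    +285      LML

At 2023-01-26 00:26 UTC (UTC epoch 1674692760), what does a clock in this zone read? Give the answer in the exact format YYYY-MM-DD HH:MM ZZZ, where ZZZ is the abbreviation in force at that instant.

Query: 2023-01-26 00:26 UTC
Rule 4/5 (XBR, +03:45): 2022-09-10 04:45 UTC ≤ query < 2023-05-12 11:53 UTC
0·60 + 26 + 225 = 251 min
251 = 0·1440 + 251; 251 = 4·60 + 11 → 04:11, same day
→ 2023-01-26 04:11 XBR

2023-01-26 04:11 XBR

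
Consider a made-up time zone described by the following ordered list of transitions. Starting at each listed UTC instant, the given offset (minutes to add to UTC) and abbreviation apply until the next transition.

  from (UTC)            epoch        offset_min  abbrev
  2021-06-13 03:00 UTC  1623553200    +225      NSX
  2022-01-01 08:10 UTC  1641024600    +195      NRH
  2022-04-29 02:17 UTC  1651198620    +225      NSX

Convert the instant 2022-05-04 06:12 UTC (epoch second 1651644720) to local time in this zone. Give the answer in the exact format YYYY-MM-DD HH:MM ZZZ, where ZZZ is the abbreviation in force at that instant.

2022-05-04 09:57 NSX

Query: 2022-05-04 06:12 UTC
Rule 3/3 (NSX, +03:45): 2022-04-29 02:17 UTC ≤ query < +∞
6·60 + 12 + 225 = 597 min
597 = 0·1440 + 597; 597 = 9·60 + 57 → 09:57, same day
→ 2022-05-04 09:57 NSX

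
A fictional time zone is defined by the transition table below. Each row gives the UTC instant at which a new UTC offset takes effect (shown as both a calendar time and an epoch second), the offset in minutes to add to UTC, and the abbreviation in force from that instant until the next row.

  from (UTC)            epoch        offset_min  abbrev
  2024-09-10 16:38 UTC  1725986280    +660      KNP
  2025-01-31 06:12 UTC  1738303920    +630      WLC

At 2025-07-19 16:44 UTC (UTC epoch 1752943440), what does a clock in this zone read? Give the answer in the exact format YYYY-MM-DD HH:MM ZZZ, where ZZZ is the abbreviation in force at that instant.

2025-07-20 03:14 WLC

Query: 2025-07-19 16:44 UTC
Rule 2/2 (WLC, +10:30): 2025-01-31 06:12 UTC ≤ query < +∞
16·60 + 44 + 630 = 1634 min
1634 = 1·1440 + 194; 194 = 3·60 + 14 → 03:14, 2025-07-19 + 1 day = 2025-07-20
→ 2025-07-20 03:14 WLC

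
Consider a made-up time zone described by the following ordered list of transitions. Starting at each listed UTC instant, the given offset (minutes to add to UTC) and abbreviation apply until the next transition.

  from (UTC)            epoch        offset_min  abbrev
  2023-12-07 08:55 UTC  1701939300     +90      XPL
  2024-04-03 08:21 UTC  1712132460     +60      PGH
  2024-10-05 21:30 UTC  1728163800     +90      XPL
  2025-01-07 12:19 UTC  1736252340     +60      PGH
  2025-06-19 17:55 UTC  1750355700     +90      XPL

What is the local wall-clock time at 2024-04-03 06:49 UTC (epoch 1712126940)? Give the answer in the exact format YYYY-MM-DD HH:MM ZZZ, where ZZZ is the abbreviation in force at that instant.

2024-04-03 08:19 XPL

Query: 2024-04-03 06:49 UTC
Rule 1/5 (XPL, +01:30): 2023-12-07 08:55 UTC ≤ query < 2024-04-03 08:21 UTC
6·60 + 49 + 90 = 499 min
499 = 0·1440 + 499; 499 = 8·60 + 19 → 08:19, same day
→ 2024-04-03 08:19 XPL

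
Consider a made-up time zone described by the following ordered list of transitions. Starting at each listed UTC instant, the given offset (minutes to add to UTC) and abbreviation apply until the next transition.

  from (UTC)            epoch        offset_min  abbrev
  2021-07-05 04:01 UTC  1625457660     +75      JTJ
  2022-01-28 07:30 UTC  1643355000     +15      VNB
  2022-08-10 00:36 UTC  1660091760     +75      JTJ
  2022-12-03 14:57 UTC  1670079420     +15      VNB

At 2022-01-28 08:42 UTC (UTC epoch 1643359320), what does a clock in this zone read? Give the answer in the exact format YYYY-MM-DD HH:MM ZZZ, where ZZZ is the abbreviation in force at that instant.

Query: 2022-01-28 08:42 UTC
Rule 2/4 (VNB, +00:15): 2022-01-28 07:30 UTC ≤ query < 2022-08-10 00:36 UTC
8·60 + 42 + 15 = 537 min
537 = 0·1440 + 537; 537 = 8·60 + 57 → 08:57, same day
→ 2022-01-28 08:57 VNB

2022-01-28 08:57 VNB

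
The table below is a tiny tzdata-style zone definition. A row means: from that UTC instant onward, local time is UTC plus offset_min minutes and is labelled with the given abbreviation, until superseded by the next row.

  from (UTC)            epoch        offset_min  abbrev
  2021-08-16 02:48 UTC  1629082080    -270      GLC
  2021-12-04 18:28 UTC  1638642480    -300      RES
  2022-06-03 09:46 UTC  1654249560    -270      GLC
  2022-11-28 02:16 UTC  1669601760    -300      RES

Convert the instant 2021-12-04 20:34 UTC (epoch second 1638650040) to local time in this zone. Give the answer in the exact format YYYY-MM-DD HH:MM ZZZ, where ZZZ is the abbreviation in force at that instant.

2021-12-04 15:34 RES

Query: 2021-12-04 20:34 UTC
Rule 2/4 (RES, -05:00): 2021-12-04 18:28 UTC ≤ query < 2022-06-03 09:46 UTC
20·60 + 34 - 300 = 934 min
934 = 0·1440 + 934; 934 = 15·60 + 34 → 15:34, same day
→ 2021-12-04 15:34 RES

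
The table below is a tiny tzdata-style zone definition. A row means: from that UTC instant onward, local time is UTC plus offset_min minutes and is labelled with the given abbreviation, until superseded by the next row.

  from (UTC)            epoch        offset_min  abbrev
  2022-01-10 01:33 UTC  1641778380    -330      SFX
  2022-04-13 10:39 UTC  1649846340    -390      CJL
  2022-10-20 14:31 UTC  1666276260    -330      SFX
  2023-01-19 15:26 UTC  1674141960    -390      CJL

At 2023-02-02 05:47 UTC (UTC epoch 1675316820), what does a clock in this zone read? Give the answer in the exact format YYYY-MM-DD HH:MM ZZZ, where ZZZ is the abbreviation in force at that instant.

2023-02-01 23:17 CJL

Query: 2023-02-02 05:47 UTC
Rule 4/4 (CJL, -06:30): 2023-01-19 15:26 UTC ≤ query < +∞
5·60 + 47 - 390 = -43 min
-43 = -1·1440 + 1397; 1397 = 23·60 + 17 → 23:17, 2023-02-02 - 1 day = 2023-02-01
→ 2023-02-01 23:17 CJL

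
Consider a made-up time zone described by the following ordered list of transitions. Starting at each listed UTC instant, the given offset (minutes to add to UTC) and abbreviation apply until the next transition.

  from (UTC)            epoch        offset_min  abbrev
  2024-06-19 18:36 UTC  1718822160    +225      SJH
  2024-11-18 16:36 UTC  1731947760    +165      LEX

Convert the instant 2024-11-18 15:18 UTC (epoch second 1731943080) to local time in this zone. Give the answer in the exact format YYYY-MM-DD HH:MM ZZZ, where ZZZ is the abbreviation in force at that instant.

Query: 2024-11-18 15:18 UTC
Rule 1/2 (SJH, +03:45): 2024-06-19 18:36 UTC ≤ query < 2024-11-18 16:36 UTC
15·60 + 18 + 225 = 1143 min
1143 = 0·1440 + 1143; 1143 = 19·60 + 3 → 19:03, same day
→ 2024-11-18 19:03 SJH

2024-11-18 19:03 SJH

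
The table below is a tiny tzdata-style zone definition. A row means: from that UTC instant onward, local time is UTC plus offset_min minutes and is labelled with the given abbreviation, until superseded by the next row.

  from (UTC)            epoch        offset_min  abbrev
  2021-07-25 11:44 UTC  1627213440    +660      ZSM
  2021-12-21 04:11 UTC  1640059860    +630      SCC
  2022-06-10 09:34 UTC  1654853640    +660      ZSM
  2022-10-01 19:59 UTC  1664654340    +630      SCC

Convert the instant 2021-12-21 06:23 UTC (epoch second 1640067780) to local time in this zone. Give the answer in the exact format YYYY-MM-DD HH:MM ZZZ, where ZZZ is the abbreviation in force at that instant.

2021-12-21 16:53 SCC

Query: 2021-12-21 06:23 UTC
Rule 2/4 (SCC, +10:30): 2021-12-21 04:11 UTC ≤ query < 2022-06-10 09:34 UTC
6·60 + 23 + 630 = 1013 min
1013 = 0·1440 + 1013; 1013 = 16·60 + 53 → 16:53, same day
→ 2021-12-21 16:53 SCC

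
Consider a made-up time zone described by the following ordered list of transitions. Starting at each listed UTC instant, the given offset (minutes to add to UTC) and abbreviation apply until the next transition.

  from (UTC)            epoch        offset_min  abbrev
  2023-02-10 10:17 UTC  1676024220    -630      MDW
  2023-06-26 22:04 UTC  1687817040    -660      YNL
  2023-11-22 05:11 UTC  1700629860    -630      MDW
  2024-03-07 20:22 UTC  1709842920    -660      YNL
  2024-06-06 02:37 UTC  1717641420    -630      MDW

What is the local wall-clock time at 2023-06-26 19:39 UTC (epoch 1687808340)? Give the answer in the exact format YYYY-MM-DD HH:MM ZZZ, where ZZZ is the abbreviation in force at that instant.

2023-06-26 09:09 MDW

Query: 2023-06-26 19:39 UTC
Rule 1/5 (MDW, -10:30): 2023-02-10 10:17 UTC ≤ query < 2023-06-26 22:04 UTC
19·60 + 39 - 630 = 549 min
549 = 0·1440 + 549; 549 = 9·60 + 9 → 09:09, same day
→ 2023-06-26 09:09 MDW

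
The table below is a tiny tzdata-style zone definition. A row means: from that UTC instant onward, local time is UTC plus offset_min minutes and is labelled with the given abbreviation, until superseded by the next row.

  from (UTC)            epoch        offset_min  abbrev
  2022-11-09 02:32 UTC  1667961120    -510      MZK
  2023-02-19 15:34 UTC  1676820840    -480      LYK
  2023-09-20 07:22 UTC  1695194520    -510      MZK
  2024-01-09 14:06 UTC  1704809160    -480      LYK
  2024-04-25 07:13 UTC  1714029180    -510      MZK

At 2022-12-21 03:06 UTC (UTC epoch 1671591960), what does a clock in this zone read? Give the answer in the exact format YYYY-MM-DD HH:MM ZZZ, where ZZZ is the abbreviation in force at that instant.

Query: 2022-12-21 03:06 UTC
Rule 1/5 (MZK, -08:30): 2022-11-09 02:32 UTC ≤ query < 2023-02-19 15:34 UTC
3·60 + 6 - 510 = -324 min
-324 = -1·1440 + 1116; 1116 = 18·60 + 36 → 18:36, 2022-12-21 - 1 day = 2022-12-20
→ 2022-12-20 18:36 MZK

2022-12-20 18:36 MZK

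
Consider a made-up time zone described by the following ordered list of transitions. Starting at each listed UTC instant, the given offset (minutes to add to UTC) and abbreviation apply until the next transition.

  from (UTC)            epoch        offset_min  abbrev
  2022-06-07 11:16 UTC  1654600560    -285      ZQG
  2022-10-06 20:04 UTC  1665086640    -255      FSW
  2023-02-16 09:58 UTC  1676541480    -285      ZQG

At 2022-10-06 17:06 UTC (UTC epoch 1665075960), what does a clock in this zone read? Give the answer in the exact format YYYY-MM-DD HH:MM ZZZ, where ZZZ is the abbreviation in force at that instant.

2022-10-06 12:21 ZQG

Query: 2022-10-06 17:06 UTC
Rule 1/3 (ZQG, -04:45): 2022-06-07 11:16 UTC ≤ query < 2022-10-06 20:04 UTC
17·60 + 6 - 285 = 741 min
741 = 0·1440 + 741; 741 = 12·60 + 21 → 12:21, same day
→ 2022-10-06 12:21 ZQG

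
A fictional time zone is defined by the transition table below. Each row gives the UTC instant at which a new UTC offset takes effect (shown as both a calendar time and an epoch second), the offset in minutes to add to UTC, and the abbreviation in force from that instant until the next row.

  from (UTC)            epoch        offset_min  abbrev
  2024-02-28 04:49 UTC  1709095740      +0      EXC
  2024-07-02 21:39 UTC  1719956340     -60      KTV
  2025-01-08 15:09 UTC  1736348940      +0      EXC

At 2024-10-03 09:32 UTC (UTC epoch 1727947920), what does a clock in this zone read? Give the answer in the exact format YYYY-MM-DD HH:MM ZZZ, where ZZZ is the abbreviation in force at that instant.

2024-10-03 08:32 KTV

Query: 2024-10-03 09:32 UTC
Rule 2/3 (KTV, -01:00): 2024-07-02 21:39 UTC ≤ query < 2025-01-08 15:09 UTC
9·60 + 32 - 60 = 512 min
512 = 0·1440 + 512; 512 = 8·60 + 32 → 08:32, same day
→ 2024-10-03 08:32 KTV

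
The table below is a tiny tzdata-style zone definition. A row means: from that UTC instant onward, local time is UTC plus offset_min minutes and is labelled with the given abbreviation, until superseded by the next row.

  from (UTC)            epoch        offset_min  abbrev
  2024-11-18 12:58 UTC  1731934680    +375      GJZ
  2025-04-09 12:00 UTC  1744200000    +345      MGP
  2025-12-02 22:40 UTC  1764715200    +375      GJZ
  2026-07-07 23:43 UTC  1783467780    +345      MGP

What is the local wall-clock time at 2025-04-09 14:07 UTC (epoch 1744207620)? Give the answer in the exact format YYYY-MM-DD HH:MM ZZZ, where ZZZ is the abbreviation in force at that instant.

2025-04-09 19:52 MGP

Query: 2025-04-09 14:07 UTC
Rule 2/4 (MGP, +05:45): 2025-04-09 12:00 UTC ≤ query < 2025-12-02 22:40 UTC
14·60 + 7 + 345 = 1192 min
1192 = 0·1440 + 1192; 1192 = 19·60 + 52 → 19:52, same day
→ 2025-04-09 19:52 MGP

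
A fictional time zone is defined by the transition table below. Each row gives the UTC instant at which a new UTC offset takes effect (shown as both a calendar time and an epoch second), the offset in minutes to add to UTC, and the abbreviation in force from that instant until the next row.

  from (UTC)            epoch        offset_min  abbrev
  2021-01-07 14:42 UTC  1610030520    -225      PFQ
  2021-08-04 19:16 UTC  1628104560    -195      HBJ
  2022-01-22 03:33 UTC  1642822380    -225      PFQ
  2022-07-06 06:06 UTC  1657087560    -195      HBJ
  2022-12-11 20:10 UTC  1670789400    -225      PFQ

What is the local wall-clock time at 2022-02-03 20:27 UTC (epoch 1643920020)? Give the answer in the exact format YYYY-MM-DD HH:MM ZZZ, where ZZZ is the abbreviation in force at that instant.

2022-02-03 16:42 PFQ

Query: 2022-02-03 20:27 UTC
Rule 3/5 (PFQ, -03:45): 2022-01-22 03:33 UTC ≤ query < 2022-07-06 06:06 UTC
20·60 + 27 - 225 = 1002 min
1002 = 0·1440 + 1002; 1002 = 16·60 + 42 → 16:42, same day
→ 2022-02-03 16:42 PFQ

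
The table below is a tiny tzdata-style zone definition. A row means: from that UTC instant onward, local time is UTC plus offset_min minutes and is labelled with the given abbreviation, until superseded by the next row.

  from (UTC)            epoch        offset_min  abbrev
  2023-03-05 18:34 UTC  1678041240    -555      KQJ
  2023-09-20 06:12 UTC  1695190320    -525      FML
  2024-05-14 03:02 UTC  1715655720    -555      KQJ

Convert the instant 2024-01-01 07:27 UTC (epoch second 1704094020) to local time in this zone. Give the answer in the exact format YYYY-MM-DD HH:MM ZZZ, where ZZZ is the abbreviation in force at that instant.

2023-12-31 22:42 FML

Query: 2024-01-01 07:27 UTC
Rule 2/3 (FML, -08:45): 2023-09-20 06:12 UTC ≤ query < 2024-05-14 03:02 UTC
7·60 + 27 - 525 = -78 min
-78 = -1·1440 + 1362; 1362 = 22·60 + 42 → 22:42, 2024-01-01 - 1 day = 2023-12-31
→ 2023-12-31 22:42 FML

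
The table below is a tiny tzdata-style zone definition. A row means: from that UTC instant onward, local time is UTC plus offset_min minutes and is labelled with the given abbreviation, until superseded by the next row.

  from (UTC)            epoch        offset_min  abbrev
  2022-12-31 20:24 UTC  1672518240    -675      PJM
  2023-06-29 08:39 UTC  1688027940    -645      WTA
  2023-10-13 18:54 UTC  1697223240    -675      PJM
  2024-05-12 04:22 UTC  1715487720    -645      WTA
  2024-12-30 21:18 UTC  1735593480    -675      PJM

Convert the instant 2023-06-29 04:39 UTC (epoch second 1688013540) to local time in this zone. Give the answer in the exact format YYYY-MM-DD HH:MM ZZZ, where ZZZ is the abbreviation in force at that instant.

Query: 2023-06-29 04:39 UTC
Rule 1/5 (PJM, -11:15): 2022-12-31 20:24 UTC ≤ query < 2023-06-29 08:39 UTC
4·60 + 39 - 675 = -396 min
-396 = -1·1440 + 1044; 1044 = 17·60 + 24 → 17:24, 2023-06-29 - 1 day = 2023-06-28
→ 2023-06-28 17:24 PJM

2023-06-28 17:24 PJM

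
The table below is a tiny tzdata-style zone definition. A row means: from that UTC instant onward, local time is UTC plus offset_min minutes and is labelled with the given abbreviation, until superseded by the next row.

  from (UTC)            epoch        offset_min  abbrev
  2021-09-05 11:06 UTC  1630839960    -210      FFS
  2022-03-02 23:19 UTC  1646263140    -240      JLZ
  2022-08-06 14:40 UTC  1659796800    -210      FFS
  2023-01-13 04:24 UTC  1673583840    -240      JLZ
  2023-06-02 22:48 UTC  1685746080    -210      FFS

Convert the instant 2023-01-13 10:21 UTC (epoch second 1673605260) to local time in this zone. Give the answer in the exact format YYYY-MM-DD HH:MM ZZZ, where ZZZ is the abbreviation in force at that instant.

Query: 2023-01-13 10:21 UTC
Rule 4/5 (JLZ, -04:00): 2023-01-13 04:24 UTC ≤ query < 2023-06-02 22:48 UTC
10·60 + 21 - 240 = 381 min
381 = 0·1440 + 381; 381 = 6·60 + 21 → 06:21, same day
→ 2023-01-13 06:21 JLZ

2023-01-13 06:21 JLZ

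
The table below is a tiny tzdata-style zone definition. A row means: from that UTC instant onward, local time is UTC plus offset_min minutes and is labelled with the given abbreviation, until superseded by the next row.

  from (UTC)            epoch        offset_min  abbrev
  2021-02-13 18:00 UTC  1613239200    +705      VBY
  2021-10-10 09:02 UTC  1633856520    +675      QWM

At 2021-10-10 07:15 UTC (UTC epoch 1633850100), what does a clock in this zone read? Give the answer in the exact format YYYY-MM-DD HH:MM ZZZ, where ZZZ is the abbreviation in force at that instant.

Query: 2021-10-10 07:15 UTC
Rule 1/2 (VBY, +11:45): 2021-02-13 18:00 UTC ≤ query < 2021-10-10 09:02 UTC
7·60 + 15 + 705 = 1140 min
1140 = 0·1440 + 1140; 1140 = 19·60 + 0 → 19:00, same day
→ 2021-10-10 19:00 VBY

2021-10-10 19:00 VBY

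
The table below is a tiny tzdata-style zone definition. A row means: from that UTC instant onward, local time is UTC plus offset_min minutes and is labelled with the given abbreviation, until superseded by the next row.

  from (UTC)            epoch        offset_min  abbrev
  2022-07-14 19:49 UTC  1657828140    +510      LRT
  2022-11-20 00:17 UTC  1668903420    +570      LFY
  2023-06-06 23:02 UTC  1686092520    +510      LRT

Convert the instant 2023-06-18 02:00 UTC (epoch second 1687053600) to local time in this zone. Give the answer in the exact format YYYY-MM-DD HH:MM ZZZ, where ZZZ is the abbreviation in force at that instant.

Query: 2023-06-18 02:00 UTC
Rule 3/3 (LRT, +08:30): 2023-06-06 23:02 UTC ≤ query < +∞
2·60 + 0 + 510 = 630 min
630 = 0·1440 + 630; 630 = 10·60 + 30 → 10:30, same day
→ 2023-06-18 10:30 LRT

2023-06-18 10:30 LRT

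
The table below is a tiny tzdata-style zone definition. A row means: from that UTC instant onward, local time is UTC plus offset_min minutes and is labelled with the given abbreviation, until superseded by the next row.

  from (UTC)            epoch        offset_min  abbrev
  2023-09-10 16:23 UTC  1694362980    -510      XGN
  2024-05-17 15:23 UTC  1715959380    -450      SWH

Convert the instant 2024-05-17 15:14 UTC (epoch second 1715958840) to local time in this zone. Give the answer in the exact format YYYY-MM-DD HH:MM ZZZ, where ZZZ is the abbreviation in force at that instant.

2024-05-17 06:44 XGN

Query: 2024-05-17 15:14 UTC
Rule 1/2 (XGN, -08:30): 2023-09-10 16:23 UTC ≤ query < 2024-05-17 15:23 UTC
15·60 + 14 - 510 = 404 min
404 = 0·1440 + 404; 404 = 6·60 + 44 → 06:44, same day
→ 2024-05-17 06:44 XGN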